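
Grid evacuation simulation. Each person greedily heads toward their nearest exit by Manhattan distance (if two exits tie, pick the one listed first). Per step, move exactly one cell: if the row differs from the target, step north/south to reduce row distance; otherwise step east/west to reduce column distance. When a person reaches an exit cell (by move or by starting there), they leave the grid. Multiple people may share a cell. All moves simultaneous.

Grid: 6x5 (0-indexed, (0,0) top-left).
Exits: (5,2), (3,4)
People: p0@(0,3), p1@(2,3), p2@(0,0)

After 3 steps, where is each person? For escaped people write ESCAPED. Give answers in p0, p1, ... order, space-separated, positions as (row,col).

Step 1: p0:(0,3)->(1,3) | p1:(2,3)->(3,3) | p2:(0,0)->(1,0)
Step 2: p0:(1,3)->(2,3) | p1:(3,3)->(3,4)->EXIT | p2:(1,0)->(2,0)
Step 3: p0:(2,3)->(3,3) | p1:escaped | p2:(2,0)->(3,0)

(3,3) ESCAPED (3,0)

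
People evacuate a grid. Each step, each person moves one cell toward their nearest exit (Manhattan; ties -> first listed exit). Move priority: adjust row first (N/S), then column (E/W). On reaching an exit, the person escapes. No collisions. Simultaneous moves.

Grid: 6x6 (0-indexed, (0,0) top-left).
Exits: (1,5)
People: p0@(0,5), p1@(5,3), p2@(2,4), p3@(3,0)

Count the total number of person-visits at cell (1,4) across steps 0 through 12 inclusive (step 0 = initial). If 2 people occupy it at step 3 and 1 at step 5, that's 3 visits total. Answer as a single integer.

Step 0: p0@(0,5) p1@(5,3) p2@(2,4) p3@(3,0) -> at (1,4): 0 [-], cum=0
Step 1: p0@ESC p1@(4,3) p2@(1,4) p3@(2,0) -> at (1,4): 1 [p2], cum=1
Step 2: p0@ESC p1@(3,3) p2@ESC p3@(1,0) -> at (1,4): 0 [-], cum=1
Step 3: p0@ESC p1@(2,3) p2@ESC p3@(1,1) -> at (1,4): 0 [-], cum=1
Step 4: p0@ESC p1@(1,3) p2@ESC p3@(1,2) -> at (1,4): 0 [-], cum=1
Step 5: p0@ESC p1@(1,4) p2@ESC p3@(1,3) -> at (1,4): 1 [p1], cum=2
Step 6: p0@ESC p1@ESC p2@ESC p3@(1,4) -> at (1,4): 1 [p3], cum=3
Step 7: p0@ESC p1@ESC p2@ESC p3@ESC -> at (1,4): 0 [-], cum=3
Total visits = 3

Answer: 3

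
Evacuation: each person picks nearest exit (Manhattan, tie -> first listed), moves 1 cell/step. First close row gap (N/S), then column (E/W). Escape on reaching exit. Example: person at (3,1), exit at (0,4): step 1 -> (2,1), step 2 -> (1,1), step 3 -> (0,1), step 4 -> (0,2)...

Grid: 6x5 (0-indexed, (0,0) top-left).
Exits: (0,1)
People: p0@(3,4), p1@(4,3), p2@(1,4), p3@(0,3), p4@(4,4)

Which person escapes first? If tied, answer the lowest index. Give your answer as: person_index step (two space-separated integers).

Answer: 3 2

Derivation:
Step 1: p0:(3,4)->(2,4) | p1:(4,3)->(3,3) | p2:(1,4)->(0,4) | p3:(0,3)->(0,2) | p4:(4,4)->(3,4)
Step 2: p0:(2,4)->(1,4) | p1:(3,3)->(2,3) | p2:(0,4)->(0,3) | p3:(0,2)->(0,1)->EXIT | p4:(3,4)->(2,4)
Step 3: p0:(1,4)->(0,4) | p1:(2,3)->(1,3) | p2:(0,3)->(0,2) | p3:escaped | p4:(2,4)->(1,4)
Step 4: p0:(0,4)->(0,3) | p1:(1,3)->(0,3) | p2:(0,2)->(0,1)->EXIT | p3:escaped | p4:(1,4)->(0,4)
Step 5: p0:(0,3)->(0,2) | p1:(0,3)->(0,2) | p2:escaped | p3:escaped | p4:(0,4)->(0,3)
Step 6: p0:(0,2)->(0,1)->EXIT | p1:(0,2)->(0,1)->EXIT | p2:escaped | p3:escaped | p4:(0,3)->(0,2)
Step 7: p0:escaped | p1:escaped | p2:escaped | p3:escaped | p4:(0,2)->(0,1)->EXIT
Exit steps: [6, 6, 4, 2, 7]
First to escape: p3 at step 2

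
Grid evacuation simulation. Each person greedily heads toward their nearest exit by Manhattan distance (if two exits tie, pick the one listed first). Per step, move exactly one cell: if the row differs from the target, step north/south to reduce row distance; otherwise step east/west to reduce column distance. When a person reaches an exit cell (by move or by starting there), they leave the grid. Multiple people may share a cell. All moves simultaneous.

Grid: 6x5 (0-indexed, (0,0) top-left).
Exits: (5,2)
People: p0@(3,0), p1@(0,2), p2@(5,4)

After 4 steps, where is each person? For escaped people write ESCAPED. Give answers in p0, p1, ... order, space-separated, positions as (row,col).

Step 1: p0:(3,0)->(4,0) | p1:(0,2)->(1,2) | p2:(5,4)->(5,3)
Step 2: p0:(4,0)->(5,0) | p1:(1,2)->(2,2) | p2:(5,3)->(5,2)->EXIT
Step 3: p0:(5,0)->(5,1) | p1:(2,2)->(3,2) | p2:escaped
Step 4: p0:(5,1)->(5,2)->EXIT | p1:(3,2)->(4,2) | p2:escaped

ESCAPED (4,2) ESCAPED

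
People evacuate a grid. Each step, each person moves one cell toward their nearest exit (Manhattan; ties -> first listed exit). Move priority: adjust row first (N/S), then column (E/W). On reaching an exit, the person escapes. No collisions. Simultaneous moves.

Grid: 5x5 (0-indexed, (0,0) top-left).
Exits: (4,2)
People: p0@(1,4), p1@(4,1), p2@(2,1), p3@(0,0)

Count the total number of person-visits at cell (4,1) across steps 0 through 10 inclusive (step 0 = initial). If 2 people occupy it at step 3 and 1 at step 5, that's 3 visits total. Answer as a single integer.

Answer: 3

Derivation:
Step 0: p0@(1,4) p1@(4,1) p2@(2,1) p3@(0,0) -> at (4,1): 1 [p1], cum=1
Step 1: p0@(2,4) p1@ESC p2@(3,1) p3@(1,0) -> at (4,1): 0 [-], cum=1
Step 2: p0@(3,4) p1@ESC p2@(4,1) p3@(2,0) -> at (4,1): 1 [p2], cum=2
Step 3: p0@(4,4) p1@ESC p2@ESC p3@(3,0) -> at (4,1): 0 [-], cum=2
Step 4: p0@(4,3) p1@ESC p2@ESC p3@(4,0) -> at (4,1): 0 [-], cum=2
Step 5: p0@ESC p1@ESC p2@ESC p3@(4,1) -> at (4,1): 1 [p3], cum=3
Step 6: p0@ESC p1@ESC p2@ESC p3@ESC -> at (4,1): 0 [-], cum=3
Total visits = 3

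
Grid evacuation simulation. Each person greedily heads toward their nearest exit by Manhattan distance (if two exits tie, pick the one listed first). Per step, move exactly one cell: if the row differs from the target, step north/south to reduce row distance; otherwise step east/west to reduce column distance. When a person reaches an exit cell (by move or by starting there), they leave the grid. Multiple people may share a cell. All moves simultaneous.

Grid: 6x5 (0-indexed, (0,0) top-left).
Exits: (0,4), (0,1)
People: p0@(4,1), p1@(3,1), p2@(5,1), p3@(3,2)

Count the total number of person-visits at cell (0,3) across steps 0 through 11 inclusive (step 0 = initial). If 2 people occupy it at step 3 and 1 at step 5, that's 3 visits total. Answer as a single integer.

Answer: 0

Derivation:
Step 0: p0@(4,1) p1@(3,1) p2@(5,1) p3@(3,2) -> at (0,3): 0 [-], cum=0
Step 1: p0@(3,1) p1@(2,1) p2@(4,1) p3@(2,2) -> at (0,3): 0 [-], cum=0
Step 2: p0@(2,1) p1@(1,1) p2@(3,1) p3@(1,2) -> at (0,3): 0 [-], cum=0
Step 3: p0@(1,1) p1@ESC p2@(2,1) p3@(0,2) -> at (0,3): 0 [-], cum=0
Step 4: p0@ESC p1@ESC p2@(1,1) p3@ESC -> at (0,3): 0 [-], cum=0
Step 5: p0@ESC p1@ESC p2@ESC p3@ESC -> at (0,3): 0 [-], cum=0
Total visits = 0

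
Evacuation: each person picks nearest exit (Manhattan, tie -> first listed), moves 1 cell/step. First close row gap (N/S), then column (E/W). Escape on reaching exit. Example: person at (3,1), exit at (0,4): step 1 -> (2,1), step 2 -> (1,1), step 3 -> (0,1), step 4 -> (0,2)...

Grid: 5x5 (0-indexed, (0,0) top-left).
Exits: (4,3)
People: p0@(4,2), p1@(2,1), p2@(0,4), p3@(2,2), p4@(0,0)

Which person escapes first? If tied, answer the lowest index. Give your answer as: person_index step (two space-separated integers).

Step 1: p0:(4,2)->(4,3)->EXIT | p1:(2,1)->(3,1) | p2:(0,4)->(1,4) | p3:(2,2)->(3,2) | p4:(0,0)->(1,0)
Step 2: p0:escaped | p1:(3,1)->(4,1) | p2:(1,4)->(2,4) | p3:(3,2)->(4,2) | p4:(1,0)->(2,0)
Step 3: p0:escaped | p1:(4,1)->(4,2) | p2:(2,4)->(3,4) | p3:(4,2)->(4,3)->EXIT | p4:(2,0)->(3,0)
Step 4: p0:escaped | p1:(4,2)->(4,3)->EXIT | p2:(3,4)->(4,4) | p3:escaped | p4:(3,0)->(4,0)
Step 5: p0:escaped | p1:escaped | p2:(4,4)->(4,3)->EXIT | p3:escaped | p4:(4,0)->(4,1)
Step 6: p0:escaped | p1:escaped | p2:escaped | p3:escaped | p4:(4,1)->(4,2)
Step 7: p0:escaped | p1:escaped | p2:escaped | p3:escaped | p4:(4,2)->(4,3)->EXIT
Exit steps: [1, 4, 5, 3, 7]
First to escape: p0 at step 1

Answer: 0 1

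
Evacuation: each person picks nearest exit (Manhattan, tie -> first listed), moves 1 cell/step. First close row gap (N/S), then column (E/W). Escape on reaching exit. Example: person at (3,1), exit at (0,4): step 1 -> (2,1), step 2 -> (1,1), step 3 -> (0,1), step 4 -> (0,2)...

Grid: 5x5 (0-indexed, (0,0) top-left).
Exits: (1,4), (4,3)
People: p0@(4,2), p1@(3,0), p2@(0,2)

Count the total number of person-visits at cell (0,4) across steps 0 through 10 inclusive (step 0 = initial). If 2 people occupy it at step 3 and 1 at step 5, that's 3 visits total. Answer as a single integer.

Answer: 0

Derivation:
Step 0: p0@(4,2) p1@(3,0) p2@(0,2) -> at (0,4): 0 [-], cum=0
Step 1: p0@ESC p1@(4,0) p2@(1,2) -> at (0,4): 0 [-], cum=0
Step 2: p0@ESC p1@(4,1) p2@(1,3) -> at (0,4): 0 [-], cum=0
Step 3: p0@ESC p1@(4,2) p2@ESC -> at (0,4): 0 [-], cum=0
Step 4: p0@ESC p1@ESC p2@ESC -> at (0,4): 0 [-], cum=0
Total visits = 0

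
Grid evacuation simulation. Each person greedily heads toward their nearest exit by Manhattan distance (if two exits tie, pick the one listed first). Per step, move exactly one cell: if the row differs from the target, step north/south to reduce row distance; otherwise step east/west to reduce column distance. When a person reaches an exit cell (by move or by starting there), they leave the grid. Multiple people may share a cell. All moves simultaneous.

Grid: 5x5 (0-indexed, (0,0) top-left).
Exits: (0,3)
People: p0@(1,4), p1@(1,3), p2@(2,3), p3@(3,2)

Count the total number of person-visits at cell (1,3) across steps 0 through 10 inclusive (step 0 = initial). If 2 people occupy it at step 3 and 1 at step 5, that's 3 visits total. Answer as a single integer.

Step 0: p0@(1,4) p1@(1,3) p2@(2,3) p3@(3,2) -> at (1,3): 1 [p1], cum=1
Step 1: p0@(0,4) p1@ESC p2@(1,3) p3@(2,2) -> at (1,3): 1 [p2], cum=2
Step 2: p0@ESC p1@ESC p2@ESC p3@(1,2) -> at (1,3): 0 [-], cum=2
Step 3: p0@ESC p1@ESC p2@ESC p3@(0,2) -> at (1,3): 0 [-], cum=2
Step 4: p0@ESC p1@ESC p2@ESC p3@ESC -> at (1,3): 0 [-], cum=2
Total visits = 2

Answer: 2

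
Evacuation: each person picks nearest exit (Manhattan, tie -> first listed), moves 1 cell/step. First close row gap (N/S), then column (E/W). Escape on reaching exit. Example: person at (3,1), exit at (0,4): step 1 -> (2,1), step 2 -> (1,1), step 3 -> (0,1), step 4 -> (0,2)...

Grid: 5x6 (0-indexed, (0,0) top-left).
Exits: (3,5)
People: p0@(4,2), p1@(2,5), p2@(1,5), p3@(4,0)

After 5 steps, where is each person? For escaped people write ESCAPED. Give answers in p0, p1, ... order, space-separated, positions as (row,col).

Step 1: p0:(4,2)->(3,2) | p1:(2,5)->(3,5)->EXIT | p2:(1,5)->(2,5) | p3:(4,0)->(3,0)
Step 2: p0:(3,2)->(3,3) | p1:escaped | p2:(2,5)->(3,5)->EXIT | p3:(3,0)->(3,1)
Step 3: p0:(3,3)->(3,4) | p1:escaped | p2:escaped | p3:(3,1)->(3,2)
Step 4: p0:(3,4)->(3,5)->EXIT | p1:escaped | p2:escaped | p3:(3,2)->(3,3)
Step 5: p0:escaped | p1:escaped | p2:escaped | p3:(3,3)->(3,4)

ESCAPED ESCAPED ESCAPED (3,4)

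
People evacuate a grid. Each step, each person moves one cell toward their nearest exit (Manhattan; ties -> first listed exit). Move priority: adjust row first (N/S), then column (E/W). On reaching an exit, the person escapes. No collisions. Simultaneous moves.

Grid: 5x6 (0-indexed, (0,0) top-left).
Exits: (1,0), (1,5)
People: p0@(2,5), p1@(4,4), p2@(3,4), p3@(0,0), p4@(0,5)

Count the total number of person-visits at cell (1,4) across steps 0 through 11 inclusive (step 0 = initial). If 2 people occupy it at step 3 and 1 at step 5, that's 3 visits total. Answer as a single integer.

Answer: 2

Derivation:
Step 0: p0@(2,5) p1@(4,4) p2@(3,4) p3@(0,0) p4@(0,5) -> at (1,4): 0 [-], cum=0
Step 1: p0@ESC p1@(3,4) p2@(2,4) p3@ESC p4@ESC -> at (1,4): 0 [-], cum=0
Step 2: p0@ESC p1@(2,4) p2@(1,4) p3@ESC p4@ESC -> at (1,4): 1 [p2], cum=1
Step 3: p0@ESC p1@(1,4) p2@ESC p3@ESC p4@ESC -> at (1,4): 1 [p1], cum=2
Step 4: p0@ESC p1@ESC p2@ESC p3@ESC p4@ESC -> at (1,4): 0 [-], cum=2
Total visits = 2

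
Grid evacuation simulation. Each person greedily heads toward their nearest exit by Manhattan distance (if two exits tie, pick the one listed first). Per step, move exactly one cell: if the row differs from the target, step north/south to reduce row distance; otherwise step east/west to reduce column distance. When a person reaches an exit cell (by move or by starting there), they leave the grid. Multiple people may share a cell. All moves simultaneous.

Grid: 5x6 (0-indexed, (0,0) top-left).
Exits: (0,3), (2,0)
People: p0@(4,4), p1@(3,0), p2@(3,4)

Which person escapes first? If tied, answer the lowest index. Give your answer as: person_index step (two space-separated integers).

Answer: 1 1

Derivation:
Step 1: p0:(4,4)->(3,4) | p1:(3,0)->(2,0)->EXIT | p2:(3,4)->(2,4)
Step 2: p0:(3,4)->(2,4) | p1:escaped | p2:(2,4)->(1,4)
Step 3: p0:(2,4)->(1,4) | p1:escaped | p2:(1,4)->(0,4)
Step 4: p0:(1,4)->(0,4) | p1:escaped | p2:(0,4)->(0,3)->EXIT
Step 5: p0:(0,4)->(0,3)->EXIT | p1:escaped | p2:escaped
Exit steps: [5, 1, 4]
First to escape: p1 at step 1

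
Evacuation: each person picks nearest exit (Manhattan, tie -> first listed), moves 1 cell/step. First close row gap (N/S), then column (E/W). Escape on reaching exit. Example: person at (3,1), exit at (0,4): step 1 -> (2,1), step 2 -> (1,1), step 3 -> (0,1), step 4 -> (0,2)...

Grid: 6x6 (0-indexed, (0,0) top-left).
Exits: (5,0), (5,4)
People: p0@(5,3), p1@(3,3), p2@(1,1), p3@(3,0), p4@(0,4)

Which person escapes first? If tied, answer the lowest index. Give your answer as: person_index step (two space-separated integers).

Step 1: p0:(5,3)->(5,4)->EXIT | p1:(3,3)->(4,3) | p2:(1,1)->(2,1) | p3:(3,0)->(4,0) | p4:(0,4)->(1,4)
Step 2: p0:escaped | p1:(4,3)->(5,3) | p2:(2,1)->(3,1) | p3:(4,0)->(5,0)->EXIT | p4:(1,4)->(2,4)
Step 3: p0:escaped | p1:(5,3)->(5,4)->EXIT | p2:(3,1)->(4,1) | p3:escaped | p4:(2,4)->(3,4)
Step 4: p0:escaped | p1:escaped | p2:(4,1)->(5,1) | p3:escaped | p4:(3,4)->(4,4)
Step 5: p0:escaped | p1:escaped | p2:(5,1)->(5,0)->EXIT | p3:escaped | p4:(4,4)->(5,4)->EXIT
Exit steps: [1, 3, 5, 2, 5]
First to escape: p0 at step 1

Answer: 0 1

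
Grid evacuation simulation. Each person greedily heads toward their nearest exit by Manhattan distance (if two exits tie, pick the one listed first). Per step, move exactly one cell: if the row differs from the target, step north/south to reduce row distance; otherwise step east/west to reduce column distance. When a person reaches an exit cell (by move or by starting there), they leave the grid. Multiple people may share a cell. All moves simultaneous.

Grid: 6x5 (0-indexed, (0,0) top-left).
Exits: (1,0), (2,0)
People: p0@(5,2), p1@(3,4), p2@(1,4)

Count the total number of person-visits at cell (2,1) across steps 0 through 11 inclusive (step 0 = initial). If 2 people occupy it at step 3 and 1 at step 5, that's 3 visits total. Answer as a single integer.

Step 0: p0@(5,2) p1@(3,4) p2@(1,4) -> at (2,1): 0 [-], cum=0
Step 1: p0@(4,2) p1@(2,4) p2@(1,3) -> at (2,1): 0 [-], cum=0
Step 2: p0@(3,2) p1@(2,3) p2@(1,2) -> at (2,1): 0 [-], cum=0
Step 3: p0@(2,2) p1@(2,2) p2@(1,1) -> at (2,1): 0 [-], cum=0
Step 4: p0@(2,1) p1@(2,1) p2@ESC -> at (2,1): 2 [p0,p1], cum=2
Step 5: p0@ESC p1@ESC p2@ESC -> at (2,1): 0 [-], cum=2
Total visits = 2

Answer: 2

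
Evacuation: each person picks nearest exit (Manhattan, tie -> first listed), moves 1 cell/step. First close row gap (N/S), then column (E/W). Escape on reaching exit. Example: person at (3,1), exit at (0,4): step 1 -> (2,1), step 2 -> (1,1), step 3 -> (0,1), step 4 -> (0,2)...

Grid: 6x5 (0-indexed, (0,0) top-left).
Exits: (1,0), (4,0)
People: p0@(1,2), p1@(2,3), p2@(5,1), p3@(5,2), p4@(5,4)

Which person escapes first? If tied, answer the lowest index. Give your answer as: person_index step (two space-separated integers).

Step 1: p0:(1,2)->(1,1) | p1:(2,3)->(1,3) | p2:(5,1)->(4,1) | p3:(5,2)->(4,2) | p4:(5,4)->(4,4)
Step 2: p0:(1,1)->(1,0)->EXIT | p1:(1,3)->(1,2) | p2:(4,1)->(4,0)->EXIT | p3:(4,2)->(4,1) | p4:(4,4)->(4,3)
Step 3: p0:escaped | p1:(1,2)->(1,1) | p2:escaped | p3:(4,1)->(4,0)->EXIT | p4:(4,3)->(4,2)
Step 4: p0:escaped | p1:(1,1)->(1,0)->EXIT | p2:escaped | p3:escaped | p4:(4,2)->(4,1)
Step 5: p0:escaped | p1:escaped | p2:escaped | p3:escaped | p4:(4,1)->(4,0)->EXIT
Exit steps: [2, 4, 2, 3, 5]
First to escape: p0 at step 2

Answer: 0 2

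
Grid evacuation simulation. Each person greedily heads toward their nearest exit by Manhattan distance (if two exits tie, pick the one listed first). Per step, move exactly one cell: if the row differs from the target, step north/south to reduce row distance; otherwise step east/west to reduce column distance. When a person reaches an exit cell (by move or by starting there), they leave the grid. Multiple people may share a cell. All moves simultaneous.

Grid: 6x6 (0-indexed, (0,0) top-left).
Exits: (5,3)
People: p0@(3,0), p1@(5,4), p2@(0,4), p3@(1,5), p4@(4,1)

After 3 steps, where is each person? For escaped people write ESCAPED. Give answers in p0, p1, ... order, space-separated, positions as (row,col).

Step 1: p0:(3,0)->(4,0) | p1:(5,4)->(5,3)->EXIT | p2:(0,4)->(1,4) | p3:(1,5)->(2,5) | p4:(4,1)->(5,1)
Step 2: p0:(4,0)->(5,0) | p1:escaped | p2:(1,4)->(2,4) | p3:(2,5)->(3,5) | p4:(5,1)->(5,2)
Step 3: p0:(5,0)->(5,1) | p1:escaped | p2:(2,4)->(3,4) | p3:(3,5)->(4,5) | p4:(5,2)->(5,3)->EXIT

(5,1) ESCAPED (3,4) (4,5) ESCAPED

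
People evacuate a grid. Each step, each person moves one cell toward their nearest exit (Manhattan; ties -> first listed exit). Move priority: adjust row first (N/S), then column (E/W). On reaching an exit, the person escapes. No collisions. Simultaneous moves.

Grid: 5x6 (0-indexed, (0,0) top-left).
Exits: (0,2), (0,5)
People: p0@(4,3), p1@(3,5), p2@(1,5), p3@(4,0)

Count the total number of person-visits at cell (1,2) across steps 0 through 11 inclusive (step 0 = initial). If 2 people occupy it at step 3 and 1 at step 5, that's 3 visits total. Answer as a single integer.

Answer: 0

Derivation:
Step 0: p0@(4,3) p1@(3,5) p2@(1,5) p3@(4,0) -> at (1,2): 0 [-], cum=0
Step 1: p0@(3,3) p1@(2,5) p2@ESC p3@(3,0) -> at (1,2): 0 [-], cum=0
Step 2: p0@(2,3) p1@(1,5) p2@ESC p3@(2,0) -> at (1,2): 0 [-], cum=0
Step 3: p0@(1,3) p1@ESC p2@ESC p3@(1,0) -> at (1,2): 0 [-], cum=0
Step 4: p0@(0,3) p1@ESC p2@ESC p3@(0,0) -> at (1,2): 0 [-], cum=0
Step 5: p0@ESC p1@ESC p2@ESC p3@(0,1) -> at (1,2): 0 [-], cum=0
Step 6: p0@ESC p1@ESC p2@ESC p3@ESC -> at (1,2): 0 [-], cum=0
Total visits = 0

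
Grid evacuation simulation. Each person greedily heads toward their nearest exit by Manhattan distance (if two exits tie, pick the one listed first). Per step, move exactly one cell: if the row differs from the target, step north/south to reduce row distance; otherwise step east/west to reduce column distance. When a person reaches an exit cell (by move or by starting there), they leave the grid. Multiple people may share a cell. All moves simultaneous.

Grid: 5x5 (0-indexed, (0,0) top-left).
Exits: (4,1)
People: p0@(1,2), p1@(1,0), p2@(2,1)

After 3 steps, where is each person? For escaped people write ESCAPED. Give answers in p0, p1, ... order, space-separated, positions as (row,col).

Step 1: p0:(1,2)->(2,2) | p1:(1,0)->(2,0) | p2:(2,1)->(3,1)
Step 2: p0:(2,2)->(3,2) | p1:(2,0)->(3,0) | p2:(3,1)->(4,1)->EXIT
Step 3: p0:(3,2)->(4,2) | p1:(3,0)->(4,0) | p2:escaped

(4,2) (4,0) ESCAPED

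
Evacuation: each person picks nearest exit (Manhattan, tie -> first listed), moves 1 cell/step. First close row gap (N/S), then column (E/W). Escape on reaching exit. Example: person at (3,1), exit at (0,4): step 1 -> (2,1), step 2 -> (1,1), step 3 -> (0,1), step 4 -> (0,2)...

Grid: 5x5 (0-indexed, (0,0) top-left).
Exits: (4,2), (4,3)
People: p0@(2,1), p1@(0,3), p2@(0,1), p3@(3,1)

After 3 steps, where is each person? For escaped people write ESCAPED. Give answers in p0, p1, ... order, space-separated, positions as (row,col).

Step 1: p0:(2,1)->(3,1) | p1:(0,3)->(1,3) | p2:(0,1)->(1,1) | p3:(3,1)->(4,1)
Step 2: p0:(3,1)->(4,1) | p1:(1,3)->(2,3) | p2:(1,1)->(2,1) | p3:(4,1)->(4,2)->EXIT
Step 3: p0:(4,1)->(4,2)->EXIT | p1:(2,3)->(3,3) | p2:(2,1)->(3,1) | p3:escaped

ESCAPED (3,3) (3,1) ESCAPED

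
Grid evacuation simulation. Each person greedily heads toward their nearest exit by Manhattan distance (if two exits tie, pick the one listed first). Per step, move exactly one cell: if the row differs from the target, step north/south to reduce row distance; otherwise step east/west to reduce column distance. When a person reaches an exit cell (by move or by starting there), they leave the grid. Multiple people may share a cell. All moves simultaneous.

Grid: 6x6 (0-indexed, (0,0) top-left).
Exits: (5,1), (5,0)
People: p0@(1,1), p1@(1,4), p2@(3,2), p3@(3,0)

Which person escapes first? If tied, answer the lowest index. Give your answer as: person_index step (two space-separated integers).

Answer: 3 2

Derivation:
Step 1: p0:(1,1)->(2,1) | p1:(1,4)->(2,4) | p2:(3,2)->(4,2) | p3:(3,0)->(4,0)
Step 2: p0:(2,1)->(3,1) | p1:(2,4)->(3,4) | p2:(4,2)->(5,2) | p3:(4,0)->(5,0)->EXIT
Step 3: p0:(3,1)->(4,1) | p1:(3,4)->(4,4) | p2:(5,2)->(5,1)->EXIT | p3:escaped
Step 4: p0:(4,1)->(5,1)->EXIT | p1:(4,4)->(5,4) | p2:escaped | p3:escaped
Step 5: p0:escaped | p1:(5,4)->(5,3) | p2:escaped | p3:escaped
Step 6: p0:escaped | p1:(5,3)->(5,2) | p2:escaped | p3:escaped
Step 7: p0:escaped | p1:(5,2)->(5,1)->EXIT | p2:escaped | p3:escaped
Exit steps: [4, 7, 3, 2]
First to escape: p3 at step 2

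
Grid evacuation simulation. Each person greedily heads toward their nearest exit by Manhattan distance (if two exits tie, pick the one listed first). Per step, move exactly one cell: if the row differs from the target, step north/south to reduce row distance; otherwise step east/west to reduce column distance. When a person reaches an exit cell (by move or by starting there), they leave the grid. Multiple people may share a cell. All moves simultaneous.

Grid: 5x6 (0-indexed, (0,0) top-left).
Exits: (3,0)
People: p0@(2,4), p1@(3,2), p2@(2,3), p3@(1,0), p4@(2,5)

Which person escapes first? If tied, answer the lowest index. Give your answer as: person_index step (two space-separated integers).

Answer: 1 2

Derivation:
Step 1: p0:(2,4)->(3,4) | p1:(3,2)->(3,1) | p2:(2,3)->(3,3) | p3:(1,0)->(2,0) | p4:(2,5)->(3,5)
Step 2: p0:(3,4)->(3,3) | p1:(3,1)->(3,0)->EXIT | p2:(3,3)->(3,2) | p3:(2,0)->(3,0)->EXIT | p4:(3,5)->(3,4)
Step 3: p0:(3,3)->(3,2) | p1:escaped | p2:(3,2)->(3,1) | p3:escaped | p4:(3,4)->(3,3)
Step 4: p0:(3,2)->(3,1) | p1:escaped | p2:(3,1)->(3,0)->EXIT | p3:escaped | p4:(3,3)->(3,2)
Step 5: p0:(3,1)->(3,0)->EXIT | p1:escaped | p2:escaped | p3:escaped | p4:(3,2)->(3,1)
Step 6: p0:escaped | p1:escaped | p2:escaped | p3:escaped | p4:(3,1)->(3,0)->EXIT
Exit steps: [5, 2, 4, 2, 6]
First to escape: p1 at step 2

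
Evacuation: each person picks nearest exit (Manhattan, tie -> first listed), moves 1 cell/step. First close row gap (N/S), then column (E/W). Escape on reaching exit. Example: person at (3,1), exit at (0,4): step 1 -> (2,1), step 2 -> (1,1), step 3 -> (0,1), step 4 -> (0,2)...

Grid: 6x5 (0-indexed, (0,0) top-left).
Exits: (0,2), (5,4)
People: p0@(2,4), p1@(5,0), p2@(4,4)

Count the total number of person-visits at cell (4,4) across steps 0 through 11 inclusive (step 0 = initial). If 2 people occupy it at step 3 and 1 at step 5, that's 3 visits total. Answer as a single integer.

Answer: 2

Derivation:
Step 0: p0@(2,4) p1@(5,0) p2@(4,4) -> at (4,4): 1 [p2], cum=1
Step 1: p0@(3,4) p1@(5,1) p2@ESC -> at (4,4): 0 [-], cum=1
Step 2: p0@(4,4) p1@(5,2) p2@ESC -> at (4,4): 1 [p0], cum=2
Step 3: p0@ESC p1@(5,3) p2@ESC -> at (4,4): 0 [-], cum=2
Step 4: p0@ESC p1@ESC p2@ESC -> at (4,4): 0 [-], cum=2
Total visits = 2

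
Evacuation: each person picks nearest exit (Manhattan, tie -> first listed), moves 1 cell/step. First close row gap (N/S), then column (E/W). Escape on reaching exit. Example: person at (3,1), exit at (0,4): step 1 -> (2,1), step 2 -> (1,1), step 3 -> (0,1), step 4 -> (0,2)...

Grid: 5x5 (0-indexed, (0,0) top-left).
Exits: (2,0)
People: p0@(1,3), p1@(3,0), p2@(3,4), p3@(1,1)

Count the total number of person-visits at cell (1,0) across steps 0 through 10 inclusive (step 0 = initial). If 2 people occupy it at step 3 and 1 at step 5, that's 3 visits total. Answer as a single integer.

Step 0: p0@(1,3) p1@(3,0) p2@(3,4) p3@(1,1) -> at (1,0): 0 [-], cum=0
Step 1: p0@(2,3) p1@ESC p2@(2,4) p3@(2,1) -> at (1,0): 0 [-], cum=0
Step 2: p0@(2,2) p1@ESC p2@(2,3) p3@ESC -> at (1,0): 0 [-], cum=0
Step 3: p0@(2,1) p1@ESC p2@(2,2) p3@ESC -> at (1,0): 0 [-], cum=0
Step 4: p0@ESC p1@ESC p2@(2,1) p3@ESC -> at (1,0): 0 [-], cum=0
Step 5: p0@ESC p1@ESC p2@ESC p3@ESC -> at (1,0): 0 [-], cum=0
Total visits = 0

Answer: 0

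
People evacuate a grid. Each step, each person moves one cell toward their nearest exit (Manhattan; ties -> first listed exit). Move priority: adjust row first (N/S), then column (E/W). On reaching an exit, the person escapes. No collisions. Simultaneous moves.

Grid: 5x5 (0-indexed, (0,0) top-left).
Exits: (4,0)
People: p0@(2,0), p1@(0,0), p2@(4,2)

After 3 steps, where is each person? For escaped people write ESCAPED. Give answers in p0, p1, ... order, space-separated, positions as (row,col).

Step 1: p0:(2,0)->(3,0) | p1:(0,0)->(1,0) | p2:(4,2)->(4,1)
Step 2: p0:(3,0)->(4,0)->EXIT | p1:(1,0)->(2,0) | p2:(4,1)->(4,0)->EXIT
Step 3: p0:escaped | p1:(2,0)->(3,0) | p2:escaped

ESCAPED (3,0) ESCAPED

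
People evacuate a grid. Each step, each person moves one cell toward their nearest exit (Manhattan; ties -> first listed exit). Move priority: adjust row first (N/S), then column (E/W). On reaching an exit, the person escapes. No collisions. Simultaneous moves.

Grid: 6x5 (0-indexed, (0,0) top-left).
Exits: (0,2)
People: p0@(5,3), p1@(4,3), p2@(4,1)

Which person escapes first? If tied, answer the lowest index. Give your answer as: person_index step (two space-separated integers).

Answer: 1 5

Derivation:
Step 1: p0:(5,3)->(4,3) | p1:(4,3)->(3,3) | p2:(4,1)->(3,1)
Step 2: p0:(4,3)->(3,3) | p1:(3,3)->(2,3) | p2:(3,1)->(2,1)
Step 3: p0:(3,3)->(2,3) | p1:(2,3)->(1,3) | p2:(2,1)->(1,1)
Step 4: p0:(2,3)->(1,3) | p1:(1,3)->(0,3) | p2:(1,1)->(0,1)
Step 5: p0:(1,3)->(0,3) | p1:(0,3)->(0,2)->EXIT | p2:(0,1)->(0,2)->EXIT
Step 6: p0:(0,3)->(0,2)->EXIT | p1:escaped | p2:escaped
Exit steps: [6, 5, 5]
First to escape: p1 at step 5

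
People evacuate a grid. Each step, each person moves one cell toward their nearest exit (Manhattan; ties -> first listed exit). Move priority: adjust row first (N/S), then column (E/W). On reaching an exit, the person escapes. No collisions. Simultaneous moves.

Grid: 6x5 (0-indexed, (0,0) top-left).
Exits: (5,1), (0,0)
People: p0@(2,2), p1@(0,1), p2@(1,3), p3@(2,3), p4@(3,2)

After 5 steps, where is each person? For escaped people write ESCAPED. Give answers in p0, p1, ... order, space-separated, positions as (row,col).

Step 1: p0:(2,2)->(3,2) | p1:(0,1)->(0,0)->EXIT | p2:(1,3)->(0,3) | p3:(2,3)->(3,3) | p4:(3,2)->(4,2)
Step 2: p0:(3,2)->(4,2) | p1:escaped | p2:(0,3)->(0,2) | p3:(3,3)->(4,3) | p4:(4,2)->(5,2)
Step 3: p0:(4,2)->(5,2) | p1:escaped | p2:(0,2)->(0,1) | p3:(4,3)->(5,3) | p4:(5,2)->(5,1)->EXIT
Step 4: p0:(5,2)->(5,1)->EXIT | p1:escaped | p2:(0,1)->(0,0)->EXIT | p3:(5,3)->(5,2) | p4:escaped
Step 5: p0:escaped | p1:escaped | p2:escaped | p3:(5,2)->(5,1)->EXIT | p4:escaped

ESCAPED ESCAPED ESCAPED ESCAPED ESCAPED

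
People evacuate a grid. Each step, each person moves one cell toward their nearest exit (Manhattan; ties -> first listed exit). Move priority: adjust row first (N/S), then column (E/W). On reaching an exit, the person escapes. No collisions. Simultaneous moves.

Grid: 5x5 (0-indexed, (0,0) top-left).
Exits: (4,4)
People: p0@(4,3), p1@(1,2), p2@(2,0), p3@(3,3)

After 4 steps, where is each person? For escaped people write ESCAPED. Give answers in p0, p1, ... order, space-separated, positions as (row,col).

Step 1: p0:(4,3)->(4,4)->EXIT | p1:(1,2)->(2,2) | p2:(2,0)->(3,0) | p3:(3,3)->(4,3)
Step 2: p0:escaped | p1:(2,2)->(3,2) | p2:(3,0)->(4,0) | p3:(4,3)->(4,4)->EXIT
Step 3: p0:escaped | p1:(3,2)->(4,2) | p2:(4,0)->(4,1) | p3:escaped
Step 4: p0:escaped | p1:(4,2)->(4,3) | p2:(4,1)->(4,2) | p3:escaped

ESCAPED (4,3) (4,2) ESCAPED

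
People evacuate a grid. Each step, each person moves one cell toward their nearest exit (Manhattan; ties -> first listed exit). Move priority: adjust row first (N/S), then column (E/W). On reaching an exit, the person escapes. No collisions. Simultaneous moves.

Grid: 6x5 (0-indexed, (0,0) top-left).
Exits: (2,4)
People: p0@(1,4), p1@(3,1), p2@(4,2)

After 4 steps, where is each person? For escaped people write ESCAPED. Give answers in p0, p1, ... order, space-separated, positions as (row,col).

Step 1: p0:(1,4)->(2,4)->EXIT | p1:(3,1)->(2,1) | p2:(4,2)->(3,2)
Step 2: p0:escaped | p1:(2,1)->(2,2) | p2:(3,2)->(2,2)
Step 3: p0:escaped | p1:(2,2)->(2,3) | p2:(2,2)->(2,3)
Step 4: p0:escaped | p1:(2,3)->(2,4)->EXIT | p2:(2,3)->(2,4)->EXIT

ESCAPED ESCAPED ESCAPED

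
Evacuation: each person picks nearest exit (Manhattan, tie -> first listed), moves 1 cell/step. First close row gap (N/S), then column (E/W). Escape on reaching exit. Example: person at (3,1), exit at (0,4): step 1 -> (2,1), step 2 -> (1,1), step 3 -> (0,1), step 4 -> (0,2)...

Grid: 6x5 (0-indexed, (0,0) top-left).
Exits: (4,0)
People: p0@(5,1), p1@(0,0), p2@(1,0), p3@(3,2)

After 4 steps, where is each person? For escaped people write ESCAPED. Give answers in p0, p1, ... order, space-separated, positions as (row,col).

Step 1: p0:(5,1)->(4,1) | p1:(0,0)->(1,0) | p2:(1,0)->(2,0) | p3:(3,2)->(4,2)
Step 2: p0:(4,1)->(4,0)->EXIT | p1:(1,0)->(2,0) | p2:(2,0)->(3,0) | p3:(4,2)->(4,1)
Step 3: p0:escaped | p1:(2,0)->(3,0) | p2:(3,0)->(4,0)->EXIT | p3:(4,1)->(4,0)->EXIT
Step 4: p0:escaped | p1:(3,0)->(4,0)->EXIT | p2:escaped | p3:escaped

ESCAPED ESCAPED ESCAPED ESCAPED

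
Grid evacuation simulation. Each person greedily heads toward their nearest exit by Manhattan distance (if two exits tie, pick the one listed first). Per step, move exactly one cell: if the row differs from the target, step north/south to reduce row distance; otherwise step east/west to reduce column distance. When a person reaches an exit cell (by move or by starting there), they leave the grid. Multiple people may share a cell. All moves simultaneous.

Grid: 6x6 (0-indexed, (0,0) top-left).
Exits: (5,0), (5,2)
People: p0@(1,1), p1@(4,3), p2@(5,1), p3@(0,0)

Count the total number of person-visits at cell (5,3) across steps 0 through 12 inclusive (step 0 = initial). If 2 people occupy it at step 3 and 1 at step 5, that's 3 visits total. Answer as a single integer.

Answer: 1

Derivation:
Step 0: p0@(1,1) p1@(4,3) p2@(5,1) p3@(0,0) -> at (5,3): 0 [-], cum=0
Step 1: p0@(2,1) p1@(5,3) p2@ESC p3@(1,0) -> at (5,3): 1 [p1], cum=1
Step 2: p0@(3,1) p1@ESC p2@ESC p3@(2,0) -> at (5,3): 0 [-], cum=1
Step 3: p0@(4,1) p1@ESC p2@ESC p3@(3,0) -> at (5,3): 0 [-], cum=1
Step 4: p0@(5,1) p1@ESC p2@ESC p3@(4,0) -> at (5,3): 0 [-], cum=1
Step 5: p0@ESC p1@ESC p2@ESC p3@ESC -> at (5,3): 0 [-], cum=1
Total visits = 1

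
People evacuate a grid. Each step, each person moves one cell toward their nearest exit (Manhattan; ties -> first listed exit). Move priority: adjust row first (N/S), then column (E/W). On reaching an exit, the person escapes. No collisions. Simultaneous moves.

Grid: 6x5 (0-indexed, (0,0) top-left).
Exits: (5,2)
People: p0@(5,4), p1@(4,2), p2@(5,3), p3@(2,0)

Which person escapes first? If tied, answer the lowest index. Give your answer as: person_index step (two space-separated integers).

Answer: 1 1

Derivation:
Step 1: p0:(5,4)->(5,3) | p1:(4,2)->(5,2)->EXIT | p2:(5,3)->(5,2)->EXIT | p3:(2,0)->(3,0)
Step 2: p0:(5,3)->(5,2)->EXIT | p1:escaped | p2:escaped | p3:(3,0)->(4,0)
Step 3: p0:escaped | p1:escaped | p2:escaped | p3:(4,0)->(5,0)
Step 4: p0:escaped | p1:escaped | p2:escaped | p3:(5,0)->(5,1)
Step 5: p0:escaped | p1:escaped | p2:escaped | p3:(5,1)->(5,2)->EXIT
Exit steps: [2, 1, 1, 5]
First to escape: p1 at step 1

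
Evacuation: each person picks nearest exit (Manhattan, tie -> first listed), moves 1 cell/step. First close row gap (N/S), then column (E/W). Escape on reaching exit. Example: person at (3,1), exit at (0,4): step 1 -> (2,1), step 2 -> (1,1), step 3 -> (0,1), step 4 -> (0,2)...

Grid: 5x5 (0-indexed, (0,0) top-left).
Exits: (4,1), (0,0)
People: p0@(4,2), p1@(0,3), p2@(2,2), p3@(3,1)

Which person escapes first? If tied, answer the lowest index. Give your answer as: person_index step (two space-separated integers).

Answer: 0 1

Derivation:
Step 1: p0:(4,2)->(4,1)->EXIT | p1:(0,3)->(0,2) | p2:(2,2)->(3,2) | p3:(3,1)->(4,1)->EXIT
Step 2: p0:escaped | p1:(0,2)->(0,1) | p2:(3,2)->(4,2) | p3:escaped
Step 3: p0:escaped | p1:(0,1)->(0,0)->EXIT | p2:(4,2)->(4,1)->EXIT | p3:escaped
Exit steps: [1, 3, 3, 1]
First to escape: p0 at step 1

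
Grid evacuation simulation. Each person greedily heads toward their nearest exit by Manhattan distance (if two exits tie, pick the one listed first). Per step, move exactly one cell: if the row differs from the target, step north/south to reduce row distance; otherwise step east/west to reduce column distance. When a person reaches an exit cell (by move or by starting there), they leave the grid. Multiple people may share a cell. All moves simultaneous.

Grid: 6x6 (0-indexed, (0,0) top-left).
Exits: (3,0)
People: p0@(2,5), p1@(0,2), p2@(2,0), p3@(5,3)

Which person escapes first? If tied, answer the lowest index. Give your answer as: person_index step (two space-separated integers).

Step 1: p0:(2,5)->(3,5) | p1:(0,2)->(1,2) | p2:(2,0)->(3,0)->EXIT | p3:(5,3)->(4,3)
Step 2: p0:(3,5)->(3,4) | p1:(1,2)->(2,2) | p2:escaped | p3:(4,3)->(3,3)
Step 3: p0:(3,4)->(3,3) | p1:(2,2)->(3,2) | p2:escaped | p3:(3,3)->(3,2)
Step 4: p0:(3,3)->(3,2) | p1:(3,2)->(3,1) | p2:escaped | p3:(3,2)->(3,1)
Step 5: p0:(3,2)->(3,1) | p1:(3,1)->(3,0)->EXIT | p2:escaped | p3:(3,1)->(3,0)->EXIT
Step 6: p0:(3,1)->(3,0)->EXIT | p1:escaped | p2:escaped | p3:escaped
Exit steps: [6, 5, 1, 5]
First to escape: p2 at step 1

Answer: 2 1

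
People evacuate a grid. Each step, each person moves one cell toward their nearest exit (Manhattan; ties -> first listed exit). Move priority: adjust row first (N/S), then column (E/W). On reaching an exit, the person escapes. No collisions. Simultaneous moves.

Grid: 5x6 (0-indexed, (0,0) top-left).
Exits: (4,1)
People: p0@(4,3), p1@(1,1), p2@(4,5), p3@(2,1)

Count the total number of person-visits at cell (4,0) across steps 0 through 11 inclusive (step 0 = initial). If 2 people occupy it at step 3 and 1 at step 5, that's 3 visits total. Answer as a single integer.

Answer: 0

Derivation:
Step 0: p0@(4,3) p1@(1,1) p2@(4,5) p3@(2,1) -> at (4,0): 0 [-], cum=0
Step 1: p0@(4,2) p1@(2,1) p2@(4,4) p3@(3,1) -> at (4,0): 0 [-], cum=0
Step 2: p0@ESC p1@(3,1) p2@(4,3) p3@ESC -> at (4,0): 0 [-], cum=0
Step 3: p0@ESC p1@ESC p2@(4,2) p3@ESC -> at (4,0): 0 [-], cum=0
Step 4: p0@ESC p1@ESC p2@ESC p3@ESC -> at (4,0): 0 [-], cum=0
Total visits = 0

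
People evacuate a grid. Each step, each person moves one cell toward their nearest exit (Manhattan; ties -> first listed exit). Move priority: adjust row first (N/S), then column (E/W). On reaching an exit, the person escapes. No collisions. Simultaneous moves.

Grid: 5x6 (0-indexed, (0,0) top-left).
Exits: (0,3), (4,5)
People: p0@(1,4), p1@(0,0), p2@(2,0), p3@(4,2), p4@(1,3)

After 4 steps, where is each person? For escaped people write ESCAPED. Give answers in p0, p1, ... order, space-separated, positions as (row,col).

Step 1: p0:(1,4)->(0,4) | p1:(0,0)->(0,1) | p2:(2,0)->(1,0) | p3:(4,2)->(4,3) | p4:(1,3)->(0,3)->EXIT
Step 2: p0:(0,4)->(0,3)->EXIT | p1:(0,1)->(0,2) | p2:(1,0)->(0,0) | p3:(4,3)->(4,4) | p4:escaped
Step 3: p0:escaped | p1:(0,2)->(0,3)->EXIT | p2:(0,0)->(0,1) | p3:(4,4)->(4,5)->EXIT | p4:escaped
Step 4: p0:escaped | p1:escaped | p2:(0,1)->(0,2) | p3:escaped | p4:escaped

ESCAPED ESCAPED (0,2) ESCAPED ESCAPED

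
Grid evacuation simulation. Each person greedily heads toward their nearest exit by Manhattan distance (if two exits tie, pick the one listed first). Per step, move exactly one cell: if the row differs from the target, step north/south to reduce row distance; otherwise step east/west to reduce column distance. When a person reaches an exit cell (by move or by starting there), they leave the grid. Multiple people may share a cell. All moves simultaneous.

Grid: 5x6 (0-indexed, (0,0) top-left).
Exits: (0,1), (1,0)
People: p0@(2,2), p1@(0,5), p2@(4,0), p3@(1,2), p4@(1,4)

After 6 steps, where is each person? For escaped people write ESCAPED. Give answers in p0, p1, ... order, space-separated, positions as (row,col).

Step 1: p0:(2,2)->(1,2) | p1:(0,5)->(0,4) | p2:(4,0)->(3,0) | p3:(1,2)->(0,2) | p4:(1,4)->(0,4)
Step 2: p0:(1,2)->(0,2) | p1:(0,4)->(0,3) | p2:(3,0)->(2,0) | p3:(0,2)->(0,1)->EXIT | p4:(0,4)->(0,3)
Step 3: p0:(0,2)->(0,1)->EXIT | p1:(0,3)->(0,2) | p2:(2,0)->(1,0)->EXIT | p3:escaped | p4:(0,3)->(0,2)
Step 4: p0:escaped | p1:(0,2)->(0,1)->EXIT | p2:escaped | p3:escaped | p4:(0,2)->(0,1)->EXIT

ESCAPED ESCAPED ESCAPED ESCAPED ESCAPED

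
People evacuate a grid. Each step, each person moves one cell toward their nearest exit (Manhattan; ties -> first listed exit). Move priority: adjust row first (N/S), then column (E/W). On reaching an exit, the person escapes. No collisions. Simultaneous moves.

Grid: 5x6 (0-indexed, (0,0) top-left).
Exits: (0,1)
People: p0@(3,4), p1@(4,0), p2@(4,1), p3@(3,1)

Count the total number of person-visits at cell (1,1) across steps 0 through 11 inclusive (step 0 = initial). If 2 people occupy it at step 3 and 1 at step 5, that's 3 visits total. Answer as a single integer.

Step 0: p0@(3,4) p1@(4,0) p2@(4,1) p3@(3,1) -> at (1,1): 0 [-], cum=0
Step 1: p0@(2,4) p1@(3,0) p2@(3,1) p3@(2,1) -> at (1,1): 0 [-], cum=0
Step 2: p0@(1,4) p1@(2,0) p2@(2,1) p3@(1,1) -> at (1,1): 1 [p3], cum=1
Step 3: p0@(0,4) p1@(1,0) p2@(1,1) p3@ESC -> at (1,1): 1 [p2], cum=2
Step 4: p0@(0,3) p1@(0,0) p2@ESC p3@ESC -> at (1,1): 0 [-], cum=2
Step 5: p0@(0,2) p1@ESC p2@ESC p3@ESC -> at (1,1): 0 [-], cum=2
Step 6: p0@ESC p1@ESC p2@ESC p3@ESC -> at (1,1): 0 [-], cum=2
Total visits = 2

Answer: 2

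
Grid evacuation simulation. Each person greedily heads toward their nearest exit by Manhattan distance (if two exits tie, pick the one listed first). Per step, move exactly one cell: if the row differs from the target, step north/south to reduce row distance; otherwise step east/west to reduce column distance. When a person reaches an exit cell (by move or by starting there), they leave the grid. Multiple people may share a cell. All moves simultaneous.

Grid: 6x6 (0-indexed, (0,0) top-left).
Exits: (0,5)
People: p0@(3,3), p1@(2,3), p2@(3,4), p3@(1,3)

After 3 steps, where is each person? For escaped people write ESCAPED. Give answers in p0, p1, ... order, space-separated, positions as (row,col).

Step 1: p0:(3,3)->(2,3) | p1:(2,3)->(1,3) | p2:(3,4)->(2,4) | p3:(1,3)->(0,3)
Step 2: p0:(2,3)->(1,3) | p1:(1,3)->(0,3) | p2:(2,4)->(1,4) | p3:(0,3)->(0,4)
Step 3: p0:(1,3)->(0,3) | p1:(0,3)->(0,4) | p2:(1,4)->(0,4) | p3:(0,4)->(0,5)->EXIT

(0,3) (0,4) (0,4) ESCAPED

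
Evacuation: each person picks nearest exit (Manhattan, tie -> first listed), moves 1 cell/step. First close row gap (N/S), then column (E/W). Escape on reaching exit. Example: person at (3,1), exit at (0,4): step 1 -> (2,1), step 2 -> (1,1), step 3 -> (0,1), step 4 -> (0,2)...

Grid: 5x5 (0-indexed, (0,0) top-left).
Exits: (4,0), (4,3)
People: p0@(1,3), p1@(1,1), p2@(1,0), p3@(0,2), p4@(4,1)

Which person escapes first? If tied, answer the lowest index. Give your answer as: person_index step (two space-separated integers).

Step 1: p0:(1,3)->(2,3) | p1:(1,1)->(2,1) | p2:(1,0)->(2,0) | p3:(0,2)->(1,2) | p4:(4,1)->(4,0)->EXIT
Step 2: p0:(2,3)->(3,3) | p1:(2,1)->(3,1) | p2:(2,0)->(3,0) | p3:(1,2)->(2,2) | p4:escaped
Step 3: p0:(3,3)->(4,3)->EXIT | p1:(3,1)->(4,1) | p2:(3,0)->(4,0)->EXIT | p3:(2,2)->(3,2) | p4:escaped
Step 4: p0:escaped | p1:(4,1)->(4,0)->EXIT | p2:escaped | p3:(3,2)->(4,2) | p4:escaped
Step 5: p0:escaped | p1:escaped | p2:escaped | p3:(4,2)->(4,3)->EXIT | p4:escaped
Exit steps: [3, 4, 3, 5, 1]
First to escape: p4 at step 1

Answer: 4 1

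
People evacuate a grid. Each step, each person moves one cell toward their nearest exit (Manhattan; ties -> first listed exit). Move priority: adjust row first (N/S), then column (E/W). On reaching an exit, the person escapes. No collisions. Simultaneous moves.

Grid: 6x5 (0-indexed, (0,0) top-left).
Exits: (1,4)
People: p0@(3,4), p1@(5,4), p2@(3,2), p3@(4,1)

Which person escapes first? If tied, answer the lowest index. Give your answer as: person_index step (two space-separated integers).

Answer: 0 2

Derivation:
Step 1: p0:(3,4)->(2,4) | p1:(5,4)->(4,4) | p2:(3,2)->(2,2) | p3:(4,1)->(3,1)
Step 2: p0:(2,4)->(1,4)->EXIT | p1:(4,4)->(3,4) | p2:(2,2)->(1,2) | p3:(3,1)->(2,1)
Step 3: p0:escaped | p1:(3,4)->(2,4) | p2:(1,2)->(1,3) | p3:(2,1)->(1,1)
Step 4: p0:escaped | p1:(2,4)->(1,4)->EXIT | p2:(1,3)->(1,4)->EXIT | p3:(1,1)->(1,2)
Step 5: p0:escaped | p1:escaped | p2:escaped | p3:(1,2)->(1,3)
Step 6: p0:escaped | p1:escaped | p2:escaped | p3:(1,3)->(1,4)->EXIT
Exit steps: [2, 4, 4, 6]
First to escape: p0 at step 2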